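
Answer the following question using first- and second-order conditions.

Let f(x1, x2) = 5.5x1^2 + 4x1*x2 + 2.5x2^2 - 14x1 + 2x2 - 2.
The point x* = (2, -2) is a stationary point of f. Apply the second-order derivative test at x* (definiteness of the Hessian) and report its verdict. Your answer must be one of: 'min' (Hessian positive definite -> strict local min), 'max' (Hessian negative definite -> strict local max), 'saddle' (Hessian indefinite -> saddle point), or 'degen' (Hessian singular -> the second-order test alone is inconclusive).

Compute the Hessian H = grad^2 f:
  H = [[11, 4], [4, 5]]
Verify stationarity: grad f(x*) = H x* + g = (0, 0).
Eigenvalues of H: 3, 13.
Both eigenvalues > 0, so H is positive definite -> x* is a strict local min.

min


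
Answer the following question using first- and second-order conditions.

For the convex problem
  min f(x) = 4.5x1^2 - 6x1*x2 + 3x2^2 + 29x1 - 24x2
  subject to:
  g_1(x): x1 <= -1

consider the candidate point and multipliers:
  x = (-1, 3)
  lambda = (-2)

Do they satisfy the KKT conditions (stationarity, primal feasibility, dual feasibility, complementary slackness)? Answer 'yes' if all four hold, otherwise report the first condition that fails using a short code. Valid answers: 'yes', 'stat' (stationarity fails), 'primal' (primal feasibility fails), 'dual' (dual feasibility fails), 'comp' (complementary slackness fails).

Gradient of f: grad f(x) = Q x + c = (2, 0)
Constraint values g_i(x) = a_i^T x - b_i:
  g_1((-1, 3)) = 0
Stationarity residual: grad f(x) + sum_i lambda_i a_i = (0, 0)
  -> stationarity OK
Primal feasibility (all g_i <= 0): OK
Dual feasibility (all lambda_i >= 0): FAILS
Complementary slackness (lambda_i * g_i(x) = 0 for all i): OK

Verdict: the first failing condition is dual_feasibility -> dual.

dual


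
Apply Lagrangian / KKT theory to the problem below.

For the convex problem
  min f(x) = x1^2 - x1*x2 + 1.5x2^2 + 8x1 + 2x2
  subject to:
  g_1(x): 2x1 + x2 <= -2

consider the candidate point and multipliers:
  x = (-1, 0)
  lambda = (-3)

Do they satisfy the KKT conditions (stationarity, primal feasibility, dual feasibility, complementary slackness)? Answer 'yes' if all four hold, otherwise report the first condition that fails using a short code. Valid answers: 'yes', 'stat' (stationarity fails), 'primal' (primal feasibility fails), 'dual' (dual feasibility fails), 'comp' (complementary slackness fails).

Gradient of f: grad f(x) = Q x + c = (6, 3)
Constraint values g_i(x) = a_i^T x - b_i:
  g_1((-1, 0)) = 0
Stationarity residual: grad f(x) + sum_i lambda_i a_i = (0, 0)
  -> stationarity OK
Primal feasibility (all g_i <= 0): OK
Dual feasibility (all lambda_i >= 0): FAILS
Complementary slackness (lambda_i * g_i(x) = 0 for all i): OK

Verdict: the first failing condition is dual_feasibility -> dual.

dual


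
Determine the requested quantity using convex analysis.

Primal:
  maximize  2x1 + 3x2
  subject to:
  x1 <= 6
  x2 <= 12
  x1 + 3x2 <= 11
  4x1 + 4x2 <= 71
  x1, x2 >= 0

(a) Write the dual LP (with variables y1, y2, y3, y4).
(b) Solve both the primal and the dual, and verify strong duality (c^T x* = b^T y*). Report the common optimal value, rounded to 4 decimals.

The standard primal-dual pair for 'max c^T x s.t. A x <= b, x >= 0' is:
  Dual:  min b^T y  s.t.  A^T y >= c,  y >= 0.

So the dual LP is:
  minimize  6y1 + 12y2 + 11y3 + 71y4
  subject to:
    y1 + y3 + 4y4 >= 2
    y2 + 3y3 + 4y4 >= 3
    y1, y2, y3, y4 >= 0

Solving the primal: x* = (6, 1.6667).
  primal value c^T x* = 17.
Solving the dual: y* = (1, 0, 1, 0).
  dual value b^T y* = 17.
Strong duality: c^T x* = b^T y*. Confirmed.

17


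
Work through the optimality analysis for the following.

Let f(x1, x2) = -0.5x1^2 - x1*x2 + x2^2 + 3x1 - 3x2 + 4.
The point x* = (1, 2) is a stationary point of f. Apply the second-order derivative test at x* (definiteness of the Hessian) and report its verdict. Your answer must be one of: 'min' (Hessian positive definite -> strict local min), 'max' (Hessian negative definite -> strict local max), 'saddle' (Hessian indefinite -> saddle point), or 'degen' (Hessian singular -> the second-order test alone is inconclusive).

Compute the Hessian H = grad^2 f:
  H = [[-1, -1], [-1, 2]]
Verify stationarity: grad f(x*) = H x* + g = (0, 0).
Eigenvalues of H: -1.3028, 2.3028.
Eigenvalues have mixed signs, so H is indefinite -> x* is a saddle point.

saddle


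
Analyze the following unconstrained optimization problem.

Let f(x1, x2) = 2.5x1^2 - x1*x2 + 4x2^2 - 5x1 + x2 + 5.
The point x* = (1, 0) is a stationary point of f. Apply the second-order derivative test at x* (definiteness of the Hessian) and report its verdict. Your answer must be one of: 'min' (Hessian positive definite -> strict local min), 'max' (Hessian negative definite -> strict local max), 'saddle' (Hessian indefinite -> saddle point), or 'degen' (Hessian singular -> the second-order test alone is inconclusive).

Compute the Hessian H = grad^2 f:
  H = [[5, -1], [-1, 8]]
Verify stationarity: grad f(x*) = H x* + g = (0, 0).
Eigenvalues of H: 4.6972, 8.3028.
Both eigenvalues > 0, so H is positive definite -> x* is a strict local min.

min


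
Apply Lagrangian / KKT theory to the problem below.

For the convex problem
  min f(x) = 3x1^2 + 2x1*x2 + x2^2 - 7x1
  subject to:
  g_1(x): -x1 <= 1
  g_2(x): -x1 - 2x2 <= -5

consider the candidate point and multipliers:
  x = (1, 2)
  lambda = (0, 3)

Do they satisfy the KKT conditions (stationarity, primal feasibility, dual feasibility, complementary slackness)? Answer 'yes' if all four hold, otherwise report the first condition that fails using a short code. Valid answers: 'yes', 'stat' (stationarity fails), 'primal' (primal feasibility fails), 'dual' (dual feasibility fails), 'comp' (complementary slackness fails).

Gradient of f: grad f(x) = Q x + c = (3, 6)
Constraint values g_i(x) = a_i^T x - b_i:
  g_1((1, 2)) = -2
  g_2((1, 2)) = 0
Stationarity residual: grad f(x) + sum_i lambda_i a_i = (0, 0)
  -> stationarity OK
Primal feasibility (all g_i <= 0): OK
Dual feasibility (all lambda_i >= 0): OK
Complementary slackness (lambda_i * g_i(x) = 0 for all i): OK

Verdict: yes, KKT holds.

yes


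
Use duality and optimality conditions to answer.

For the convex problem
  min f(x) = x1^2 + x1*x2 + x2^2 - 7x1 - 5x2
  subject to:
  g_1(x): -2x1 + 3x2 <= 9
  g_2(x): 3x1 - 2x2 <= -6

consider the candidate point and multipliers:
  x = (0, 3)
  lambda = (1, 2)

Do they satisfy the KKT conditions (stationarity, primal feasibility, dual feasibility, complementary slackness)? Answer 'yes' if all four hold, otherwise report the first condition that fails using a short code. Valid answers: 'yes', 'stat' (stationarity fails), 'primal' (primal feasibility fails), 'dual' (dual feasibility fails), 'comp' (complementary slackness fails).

Gradient of f: grad f(x) = Q x + c = (-4, 1)
Constraint values g_i(x) = a_i^T x - b_i:
  g_1((0, 3)) = 0
  g_2((0, 3)) = 0
Stationarity residual: grad f(x) + sum_i lambda_i a_i = (0, 0)
  -> stationarity OK
Primal feasibility (all g_i <= 0): OK
Dual feasibility (all lambda_i >= 0): OK
Complementary slackness (lambda_i * g_i(x) = 0 for all i): OK

Verdict: yes, KKT holds.

yes


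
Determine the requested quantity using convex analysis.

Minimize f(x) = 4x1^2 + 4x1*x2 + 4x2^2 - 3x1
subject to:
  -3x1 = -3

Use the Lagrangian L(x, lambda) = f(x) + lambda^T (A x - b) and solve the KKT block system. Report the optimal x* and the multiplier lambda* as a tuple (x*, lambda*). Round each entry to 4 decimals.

Form the Lagrangian:
  L(x, lambda) = (1/2) x^T Q x + c^T x + lambda^T (A x - b)
Stationarity (grad_x L = 0): Q x + c + A^T lambda = 0.
Primal feasibility: A x = b.

This gives the KKT block system:
  [ Q   A^T ] [ x     ]   [-c ]
  [ A    0  ] [ lambda ] = [ b ]

Solving the linear system:
  x*      = (1, -0.5)
  lambda* = (1)
  f(x*)   = 0

x* = (1, -0.5), lambda* = (1)


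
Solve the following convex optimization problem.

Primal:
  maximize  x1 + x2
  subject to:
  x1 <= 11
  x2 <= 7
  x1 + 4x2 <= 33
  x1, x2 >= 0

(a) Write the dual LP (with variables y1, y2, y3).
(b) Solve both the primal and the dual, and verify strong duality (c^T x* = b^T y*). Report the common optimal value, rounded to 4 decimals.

The standard primal-dual pair for 'max c^T x s.t. A x <= b, x >= 0' is:
  Dual:  min b^T y  s.t.  A^T y >= c,  y >= 0.

So the dual LP is:
  minimize  11y1 + 7y2 + 33y3
  subject to:
    y1 + y3 >= 1
    y2 + 4y3 >= 1
    y1, y2, y3 >= 0

Solving the primal: x* = (11, 5.5).
  primal value c^T x* = 16.5.
Solving the dual: y* = (0.75, 0, 0.25).
  dual value b^T y* = 16.5.
Strong duality: c^T x* = b^T y*. Confirmed.

16.5


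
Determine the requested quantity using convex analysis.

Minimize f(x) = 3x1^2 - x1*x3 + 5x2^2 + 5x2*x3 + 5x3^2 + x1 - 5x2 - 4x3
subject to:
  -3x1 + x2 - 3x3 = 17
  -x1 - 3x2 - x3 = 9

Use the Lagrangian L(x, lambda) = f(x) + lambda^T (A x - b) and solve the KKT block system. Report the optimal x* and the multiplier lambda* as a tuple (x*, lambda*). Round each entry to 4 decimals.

Form the Lagrangian:
  L(x, lambda) = (1/2) x^T Q x + c^T x + lambda^T (A x - b)
Stationarity (grad_x L = 0): Q x + c + A^T lambda = 0.
Primal feasibility: A x = b.

This gives the KKT block system:
  [ Q   A^T ] [ x     ]   [-c ]
  [ A    0  ] [ lambda ] = [ b ]

Solving the linear system:
  x*      = (-4.2222, -1, -1.7778)
  lambda* = (-4.3778, -9.4222)
  f(x*)   = 83.5556

x* = (-4.2222, -1, -1.7778), lambda* = (-4.3778, -9.4222)


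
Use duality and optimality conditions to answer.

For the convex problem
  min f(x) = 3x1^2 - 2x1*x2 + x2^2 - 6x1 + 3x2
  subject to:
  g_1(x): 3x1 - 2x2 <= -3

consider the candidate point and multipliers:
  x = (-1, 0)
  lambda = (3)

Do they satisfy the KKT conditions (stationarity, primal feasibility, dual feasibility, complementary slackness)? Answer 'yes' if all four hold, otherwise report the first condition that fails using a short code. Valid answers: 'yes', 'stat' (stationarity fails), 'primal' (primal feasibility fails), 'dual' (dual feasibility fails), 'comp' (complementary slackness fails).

Gradient of f: grad f(x) = Q x + c = (-12, 5)
Constraint values g_i(x) = a_i^T x - b_i:
  g_1((-1, 0)) = 0
Stationarity residual: grad f(x) + sum_i lambda_i a_i = (-3, -1)
  -> stationarity FAILS
Primal feasibility (all g_i <= 0): OK
Dual feasibility (all lambda_i >= 0): OK
Complementary slackness (lambda_i * g_i(x) = 0 for all i): OK

Verdict: the first failing condition is stationarity -> stat.

stat


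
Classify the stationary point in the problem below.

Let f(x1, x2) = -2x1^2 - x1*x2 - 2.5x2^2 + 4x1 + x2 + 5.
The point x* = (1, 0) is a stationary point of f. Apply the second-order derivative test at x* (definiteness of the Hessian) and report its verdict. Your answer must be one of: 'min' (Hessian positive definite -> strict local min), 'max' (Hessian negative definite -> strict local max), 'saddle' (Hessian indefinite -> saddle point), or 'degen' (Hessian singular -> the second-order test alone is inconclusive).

Compute the Hessian H = grad^2 f:
  H = [[-4, -1], [-1, -5]]
Verify stationarity: grad f(x*) = H x* + g = (0, 0).
Eigenvalues of H: -5.618, -3.382.
Both eigenvalues < 0, so H is negative definite -> x* is a strict local max.

max


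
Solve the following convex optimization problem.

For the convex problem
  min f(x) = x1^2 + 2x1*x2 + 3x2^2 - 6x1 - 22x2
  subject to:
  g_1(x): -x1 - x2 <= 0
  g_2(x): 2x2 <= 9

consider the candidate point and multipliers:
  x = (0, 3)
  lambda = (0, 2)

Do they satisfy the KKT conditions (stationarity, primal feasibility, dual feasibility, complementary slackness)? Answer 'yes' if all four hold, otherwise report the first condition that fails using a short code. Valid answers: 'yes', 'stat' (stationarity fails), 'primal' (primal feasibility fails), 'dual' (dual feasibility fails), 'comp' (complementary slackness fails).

Gradient of f: grad f(x) = Q x + c = (0, -4)
Constraint values g_i(x) = a_i^T x - b_i:
  g_1((0, 3)) = -3
  g_2((0, 3)) = -3
Stationarity residual: grad f(x) + sum_i lambda_i a_i = (0, 0)
  -> stationarity OK
Primal feasibility (all g_i <= 0): OK
Dual feasibility (all lambda_i >= 0): OK
Complementary slackness (lambda_i * g_i(x) = 0 for all i): FAILS

Verdict: the first failing condition is complementary_slackness -> comp.

comp


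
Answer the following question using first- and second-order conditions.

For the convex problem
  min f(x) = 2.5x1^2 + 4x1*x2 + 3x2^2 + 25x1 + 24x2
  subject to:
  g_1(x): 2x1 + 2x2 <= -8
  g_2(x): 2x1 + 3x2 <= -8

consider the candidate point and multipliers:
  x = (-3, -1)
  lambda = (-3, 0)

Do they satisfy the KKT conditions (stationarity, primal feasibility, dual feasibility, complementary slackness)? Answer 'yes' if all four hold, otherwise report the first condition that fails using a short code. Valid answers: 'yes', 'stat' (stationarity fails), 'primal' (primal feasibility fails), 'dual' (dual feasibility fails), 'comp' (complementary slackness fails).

Gradient of f: grad f(x) = Q x + c = (6, 6)
Constraint values g_i(x) = a_i^T x - b_i:
  g_1((-3, -1)) = 0
  g_2((-3, -1)) = -1
Stationarity residual: grad f(x) + sum_i lambda_i a_i = (0, 0)
  -> stationarity OK
Primal feasibility (all g_i <= 0): OK
Dual feasibility (all lambda_i >= 0): FAILS
Complementary slackness (lambda_i * g_i(x) = 0 for all i): OK

Verdict: the first failing condition is dual_feasibility -> dual.

dual


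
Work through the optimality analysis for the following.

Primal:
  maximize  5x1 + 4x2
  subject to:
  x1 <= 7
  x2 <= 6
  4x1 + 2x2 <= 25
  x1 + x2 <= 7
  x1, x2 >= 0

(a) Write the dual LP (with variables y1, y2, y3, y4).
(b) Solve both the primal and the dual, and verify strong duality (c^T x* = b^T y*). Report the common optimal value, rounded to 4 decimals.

The standard primal-dual pair for 'max c^T x s.t. A x <= b, x >= 0' is:
  Dual:  min b^T y  s.t.  A^T y >= c,  y >= 0.

So the dual LP is:
  minimize  7y1 + 6y2 + 25y3 + 7y4
  subject to:
    y1 + 4y3 + y4 >= 5
    y2 + 2y3 + y4 >= 4
    y1, y2, y3, y4 >= 0

Solving the primal: x* = (5.5, 1.5).
  primal value c^T x* = 33.5.
Solving the dual: y* = (0, 0, 0.5, 3).
  dual value b^T y* = 33.5.
Strong duality: c^T x* = b^T y*. Confirmed.

33.5


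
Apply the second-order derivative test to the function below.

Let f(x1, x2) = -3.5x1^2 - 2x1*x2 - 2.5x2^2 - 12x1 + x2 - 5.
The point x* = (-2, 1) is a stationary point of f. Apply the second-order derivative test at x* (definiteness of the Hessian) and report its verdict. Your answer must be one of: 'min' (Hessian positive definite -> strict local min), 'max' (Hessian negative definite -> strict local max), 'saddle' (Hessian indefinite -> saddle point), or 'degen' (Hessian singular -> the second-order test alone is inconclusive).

Compute the Hessian H = grad^2 f:
  H = [[-7, -2], [-2, -5]]
Verify stationarity: grad f(x*) = H x* + g = (0, 0).
Eigenvalues of H: -8.2361, -3.7639.
Both eigenvalues < 0, so H is negative definite -> x* is a strict local max.

max


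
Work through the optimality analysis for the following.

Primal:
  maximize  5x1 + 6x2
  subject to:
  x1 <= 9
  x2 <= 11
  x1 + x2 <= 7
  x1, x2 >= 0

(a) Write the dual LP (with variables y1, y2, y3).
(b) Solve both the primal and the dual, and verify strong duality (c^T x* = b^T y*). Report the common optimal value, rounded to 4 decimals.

The standard primal-dual pair for 'max c^T x s.t. A x <= b, x >= 0' is:
  Dual:  min b^T y  s.t.  A^T y >= c,  y >= 0.

So the dual LP is:
  minimize  9y1 + 11y2 + 7y3
  subject to:
    y1 + y3 >= 5
    y2 + y3 >= 6
    y1, y2, y3 >= 0

Solving the primal: x* = (0, 7).
  primal value c^T x* = 42.
Solving the dual: y* = (0, 0, 6).
  dual value b^T y* = 42.
Strong duality: c^T x* = b^T y*. Confirmed.

42


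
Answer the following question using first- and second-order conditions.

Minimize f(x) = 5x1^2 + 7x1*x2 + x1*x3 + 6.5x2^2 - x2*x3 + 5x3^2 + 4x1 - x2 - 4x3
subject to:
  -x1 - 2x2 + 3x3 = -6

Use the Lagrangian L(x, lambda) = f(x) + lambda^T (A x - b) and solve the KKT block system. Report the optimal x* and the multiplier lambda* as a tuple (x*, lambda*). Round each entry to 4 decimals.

Form the Lagrangian:
  L(x, lambda) = (1/2) x^T Q x + c^T x + lambda^T (A x - b)
Stationarity (grad_x L = 0): Q x + c + A^T lambda = 0.
Primal feasibility: A x = b.

This gives the KKT block system:
  [ Q   A^T ] [ x     ]   [-c ]
  [ A    0  ] [ lambda ] = [ b ]

Solving the linear system:
  x*      = (-0.474, 1.2122, -1.3499)
  lambda* = (6.395)
  f(x*)   = 20.3307

x* = (-0.474, 1.2122, -1.3499), lambda* = (6.395)


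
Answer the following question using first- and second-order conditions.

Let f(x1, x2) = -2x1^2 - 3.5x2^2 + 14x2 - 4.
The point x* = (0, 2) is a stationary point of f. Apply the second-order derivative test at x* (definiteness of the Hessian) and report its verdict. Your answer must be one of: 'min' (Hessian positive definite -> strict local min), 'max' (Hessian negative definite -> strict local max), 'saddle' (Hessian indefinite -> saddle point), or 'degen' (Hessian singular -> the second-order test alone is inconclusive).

Compute the Hessian H = grad^2 f:
  H = [[-4, 0], [0, -7]]
Verify stationarity: grad f(x*) = H x* + g = (0, 0).
Eigenvalues of H: -7, -4.
Both eigenvalues < 0, so H is negative definite -> x* is a strict local max.

max


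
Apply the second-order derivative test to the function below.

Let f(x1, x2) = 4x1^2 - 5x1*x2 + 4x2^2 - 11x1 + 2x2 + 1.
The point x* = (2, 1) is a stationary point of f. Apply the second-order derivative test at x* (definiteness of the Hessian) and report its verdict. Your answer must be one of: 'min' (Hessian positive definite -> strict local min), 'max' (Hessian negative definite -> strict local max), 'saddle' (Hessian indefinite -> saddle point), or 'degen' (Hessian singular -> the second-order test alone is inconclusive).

Compute the Hessian H = grad^2 f:
  H = [[8, -5], [-5, 8]]
Verify stationarity: grad f(x*) = H x* + g = (0, 0).
Eigenvalues of H: 3, 13.
Both eigenvalues > 0, so H is positive definite -> x* is a strict local min.

min


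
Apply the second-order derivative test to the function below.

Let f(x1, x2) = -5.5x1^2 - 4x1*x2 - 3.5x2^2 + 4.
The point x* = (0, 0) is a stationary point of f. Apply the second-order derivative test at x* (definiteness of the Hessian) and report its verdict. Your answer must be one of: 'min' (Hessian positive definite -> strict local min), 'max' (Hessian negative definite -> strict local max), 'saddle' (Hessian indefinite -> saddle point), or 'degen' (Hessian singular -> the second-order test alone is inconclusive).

Compute the Hessian H = grad^2 f:
  H = [[-11, -4], [-4, -7]]
Verify stationarity: grad f(x*) = H x* + g = (0, 0).
Eigenvalues of H: -13.4721, -4.5279.
Both eigenvalues < 0, so H is negative definite -> x* is a strict local max.

max


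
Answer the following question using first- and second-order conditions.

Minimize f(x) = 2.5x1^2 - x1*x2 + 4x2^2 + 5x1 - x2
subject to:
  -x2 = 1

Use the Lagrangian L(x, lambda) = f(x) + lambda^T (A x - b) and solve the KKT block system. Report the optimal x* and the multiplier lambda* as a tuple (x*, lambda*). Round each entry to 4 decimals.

Form the Lagrangian:
  L(x, lambda) = (1/2) x^T Q x + c^T x + lambda^T (A x - b)
Stationarity (grad_x L = 0): Q x + c + A^T lambda = 0.
Primal feasibility: A x = b.

This gives the KKT block system:
  [ Q   A^T ] [ x     ]   [-c ]
  [ A    0  ] [ lambda ] = [ b ]

Solving the linear system:
  x*      = (-1.2, -1)
  lambda* = (-7.8)
  f(x*)   = 1.4

x* = (-1.2, -1), lambda* = (-7.8)


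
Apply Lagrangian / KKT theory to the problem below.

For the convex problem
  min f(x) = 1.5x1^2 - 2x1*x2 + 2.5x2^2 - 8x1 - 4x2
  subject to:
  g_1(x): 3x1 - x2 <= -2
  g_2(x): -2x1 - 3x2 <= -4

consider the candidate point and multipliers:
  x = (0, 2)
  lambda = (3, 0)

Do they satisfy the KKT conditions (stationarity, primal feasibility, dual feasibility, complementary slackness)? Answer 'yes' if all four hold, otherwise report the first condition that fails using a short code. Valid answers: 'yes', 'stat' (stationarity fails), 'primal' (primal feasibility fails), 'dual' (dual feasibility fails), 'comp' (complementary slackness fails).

Gradient of f: grad f(x) = Q x + c = (-12, 6)
Constraint values g_i(x) = a_i^T x - b_i:
  g_1((0, 2)) = 0
  g_2((0, 2)) = -2
Stationarity residual: grad f(x) + sum_i lambda_i a_i = (-3, 3)
  -> stationarity FAILS
Primal feasibility (all g_i <= 0): OK
Dual feasibility (all lambda_i >= 0): OK
Complementary slackness (lambda_i * g_i(x) = 0 for all i): OK

Verdict: the first failing condition is stationarity -> stat.

stat


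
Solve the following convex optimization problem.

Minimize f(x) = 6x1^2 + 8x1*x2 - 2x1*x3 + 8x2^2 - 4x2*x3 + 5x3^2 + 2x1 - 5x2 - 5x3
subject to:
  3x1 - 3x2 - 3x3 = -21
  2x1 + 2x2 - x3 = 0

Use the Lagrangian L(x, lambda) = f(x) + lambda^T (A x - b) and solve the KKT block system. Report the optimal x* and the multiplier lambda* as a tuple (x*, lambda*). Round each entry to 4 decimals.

Form the Lagrangian:
  L(x, lambda) = (1/2) x^T Q x + c^T x + lambda^T (A x - b)
Stationarity (grad_x L = 0): Q x + c + A^T lambda = 0.
Primal feasibility: A x = b.

This gives the KKT block system:
  [ Q   A^T ] [ x     ]   [-c ]
  [ A    0  ] [ lambda ] = [ b ]

Solving the linear system:
  x*      = (-2.0409, 3.0136, 1.9455)
  lambda* = (3.5636, -4.2091)
  f(x*)   = 22.9795

x* = (-2.0409, 3.0136, 1.9455), lambda* = (3.5636, -4.2091)


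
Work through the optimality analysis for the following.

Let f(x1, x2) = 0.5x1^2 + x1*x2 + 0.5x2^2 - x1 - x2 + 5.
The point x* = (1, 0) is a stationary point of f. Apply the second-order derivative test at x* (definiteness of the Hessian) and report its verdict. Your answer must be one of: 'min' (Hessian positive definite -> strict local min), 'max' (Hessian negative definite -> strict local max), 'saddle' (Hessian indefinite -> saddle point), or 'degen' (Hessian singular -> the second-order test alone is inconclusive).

Compute the Hessian H = grad^2 f:
  H = [[1, 1], [1, 1]]
Verify stationarity: grad f(x*) = H x* + g = (0, 0).
Eigenvalues of H: 0, 2.
H has a zero eigenvalue (singular; positive semidefinite but not definite), so H is neither positive definite, negative definite, nor indefinite. The second-order test alone is inconclusive -> degen.
(Indeed, f is constant along the null direction of H through x*, so x* is not a strict local extremum.)

degen


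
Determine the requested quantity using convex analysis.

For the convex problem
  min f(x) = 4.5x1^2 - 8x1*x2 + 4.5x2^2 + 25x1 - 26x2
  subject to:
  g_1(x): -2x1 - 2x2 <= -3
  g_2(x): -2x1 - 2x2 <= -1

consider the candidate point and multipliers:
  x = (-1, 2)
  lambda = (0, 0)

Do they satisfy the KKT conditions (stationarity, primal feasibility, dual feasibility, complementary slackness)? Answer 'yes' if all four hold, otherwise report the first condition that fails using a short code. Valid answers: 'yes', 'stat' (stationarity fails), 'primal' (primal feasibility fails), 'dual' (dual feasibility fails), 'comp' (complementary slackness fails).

Gradient of f: grad f(x) = Q x + c = (0, 0)
Constraint values g_i(x) = a_i^T x - b_i:
  g_1((-1, 2)) = 1
  g_2((-1, 2)) = -1
Stationarity residual: grad f(x) + sum_i lambda_i a_i = (0, 0)
  -> stationarity OK
Primal feasibility (all g_i <= 0): FAILS
Dual feasibility (all lambda_i >= 0): OK
Complementary slackness (lambda_i * g_i(x) = 0 for all i): OK

Verdict: the first failing condition is primal_feasibility -> primal.

primal


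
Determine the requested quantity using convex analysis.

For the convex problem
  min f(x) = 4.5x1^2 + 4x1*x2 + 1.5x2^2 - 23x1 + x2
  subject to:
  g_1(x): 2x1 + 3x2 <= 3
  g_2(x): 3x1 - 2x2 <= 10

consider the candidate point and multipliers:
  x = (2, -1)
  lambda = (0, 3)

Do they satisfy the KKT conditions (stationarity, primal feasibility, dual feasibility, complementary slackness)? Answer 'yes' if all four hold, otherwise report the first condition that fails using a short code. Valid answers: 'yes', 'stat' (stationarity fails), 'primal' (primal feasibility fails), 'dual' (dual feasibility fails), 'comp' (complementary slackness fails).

Gradient of f: grad f(x) = Q x + c = (-9, 6)
Constraint values g_i(x) = a_i^T x - b_i:
  g_1((2, -1)) = -2
  g_2((2, -1)) = -2
Stationarity residual: grad f(x) + sum_i lambda_i a_i = (0, 0)
  -> stationarity OK
Primal feasibility (all g_i <= 0): OK
Dual feasibility (all lambda_i >= 0): OK
Complementary slackness (lambda_i * g_i(x) = 0 for all i): FAILS

Verdict: the first failing condition is complementary_slackness -> comp.

comp


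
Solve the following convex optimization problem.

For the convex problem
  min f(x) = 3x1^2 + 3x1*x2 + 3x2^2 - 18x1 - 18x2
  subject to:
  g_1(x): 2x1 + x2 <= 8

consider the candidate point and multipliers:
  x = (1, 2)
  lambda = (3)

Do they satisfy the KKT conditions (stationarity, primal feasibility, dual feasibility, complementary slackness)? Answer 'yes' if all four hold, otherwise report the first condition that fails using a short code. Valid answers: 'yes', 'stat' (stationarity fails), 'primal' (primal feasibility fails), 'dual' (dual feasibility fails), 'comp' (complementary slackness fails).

Gradient of f: grad f(x) = Q x + c = (-6, -3)
Constraint values g_i(x) = a_i^T x - b_i:
  g_1((1, 2)) = -4
Stationarity residual: grad f(x) + sum_i lambda_i a_i = (0, 0)
  -> stationarity OK
Primal feasibility (all g_i <= 0): OK
Dual feasibility (all lambda_i >= 0): OK
Complementary slackness (lambda_i * g_i(x) = 0 for all i): FAILS

Verdict: the first failing condition is complementary_slackness -> comp.

comp


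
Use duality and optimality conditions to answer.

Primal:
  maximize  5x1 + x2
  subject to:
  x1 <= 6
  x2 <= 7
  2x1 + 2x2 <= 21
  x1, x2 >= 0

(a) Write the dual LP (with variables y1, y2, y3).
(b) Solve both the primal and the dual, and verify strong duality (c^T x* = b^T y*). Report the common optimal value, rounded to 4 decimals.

The standard primal-dual pair for 'max c^T x s.t. A x <= b, x >= 0' is:
  Dual:  min b^T y  s.t.  A^T y >= c,  y >= 0.

So the dual LP is:
  minimize  6y1 + 7y2 + 21y3
  subject to:
    y1 + 2y3 >= 5
    y2 + 2y3 >= 1
    y1, y2, y3 >= 0

Solving the primal: x* = (6, 4.5).
  primal value c^T x* = 34.5.
Solving the dual: y* = (4, 0, 0.5).
  dual value b^T y* = 34.5.
Strong duality: c^T x* = b^T y*. Confirmed.

34.5


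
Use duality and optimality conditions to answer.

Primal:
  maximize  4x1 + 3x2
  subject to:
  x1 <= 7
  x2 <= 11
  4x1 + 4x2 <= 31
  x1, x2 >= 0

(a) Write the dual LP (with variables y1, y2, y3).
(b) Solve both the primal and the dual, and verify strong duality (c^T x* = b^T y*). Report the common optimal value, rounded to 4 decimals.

The standard primal-dual pair for 'max c^T x s.t. A x <= b, x >= 0' is:
  Dual:  min b^T y  s.t.  A^T y >= c,  y >= 0.

So the dual LP is:
  minimize  7y1 + 11y2 + 31y3
  subject to:
    y1 + 4y3 >= 4
    y2 + 4y3 >= 3
    y1, y2, y3 >= 0

Solving the primal: x* = (7, 0.75).
  primal value c^T x* = 30.25.
Solving the dual: y* = (1, 0, 0.75).
  dual value b^T y* = 30.25.
Strong duality: c^T x* = b^T y*. Confirmed.

30.25


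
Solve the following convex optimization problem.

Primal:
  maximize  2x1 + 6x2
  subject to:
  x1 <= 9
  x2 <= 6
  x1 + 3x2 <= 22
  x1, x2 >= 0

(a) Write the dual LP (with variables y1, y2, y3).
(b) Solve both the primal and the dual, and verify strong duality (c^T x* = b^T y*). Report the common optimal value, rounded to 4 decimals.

The standard primal-dual pair for 'max c^T x s.t. A x <= b, x >= 0' is:
  Dual:  min b^T y  s.t.  A^T y >= c,  y >= 0.

So the dual LP is:
  minimize  9y1 + 6y2 + 22y3
  subject to:
    y1 + y3 >= 2
    y2 + 3y3 >= 6
    y1, y2, y3 >= 0

Solving the primal: x* = (4, 6).
  primal value c^T x* = 44.
Solving the dual: y* = (0, 0, 2).
  dual value b^T y* = 44.
Strong duality: c^T x* = b^T y*. Confirmed.

44


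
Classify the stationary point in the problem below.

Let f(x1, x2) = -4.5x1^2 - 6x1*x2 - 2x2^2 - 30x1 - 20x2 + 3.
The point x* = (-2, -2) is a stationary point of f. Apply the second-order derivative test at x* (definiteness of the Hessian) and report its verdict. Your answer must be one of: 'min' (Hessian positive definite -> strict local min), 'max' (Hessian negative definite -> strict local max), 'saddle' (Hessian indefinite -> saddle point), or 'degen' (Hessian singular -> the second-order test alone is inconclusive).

Compute the Hessian H = grad^2 f:
  H = [[-9, -6], [-6, -4]]
Verify stationarity: grad f(x*) = H x* + g = (0, 0).
Eigenvalues of H: -13, 0.
H has a zero eigenvalue (singular; negative semidefinite but not definite), so H is neither positive definite, negative definite, nor indefinite. The second-order test alone is inconclusive -> degen.
(Indeed, f is constant along the null direction of H through x*, so x* is not a strict local extremum.)

degen


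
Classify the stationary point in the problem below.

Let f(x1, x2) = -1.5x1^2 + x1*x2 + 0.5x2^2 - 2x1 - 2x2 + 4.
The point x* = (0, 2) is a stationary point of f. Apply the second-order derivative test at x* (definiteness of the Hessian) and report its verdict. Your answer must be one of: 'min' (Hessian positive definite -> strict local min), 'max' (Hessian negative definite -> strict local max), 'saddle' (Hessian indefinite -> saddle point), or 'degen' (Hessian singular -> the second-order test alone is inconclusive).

Compute the Hessian H = grad^2 f:
  H = [[-3, 1], [1, 1]]
Verify stationarity: grad f(x*) = H x* + g = (0, 0).
Eigenvalues of H: -3.2361, 1.2361.
Eigenvalues have mixed signs, so H is indefinite -> x* is a saddle point.

saddle


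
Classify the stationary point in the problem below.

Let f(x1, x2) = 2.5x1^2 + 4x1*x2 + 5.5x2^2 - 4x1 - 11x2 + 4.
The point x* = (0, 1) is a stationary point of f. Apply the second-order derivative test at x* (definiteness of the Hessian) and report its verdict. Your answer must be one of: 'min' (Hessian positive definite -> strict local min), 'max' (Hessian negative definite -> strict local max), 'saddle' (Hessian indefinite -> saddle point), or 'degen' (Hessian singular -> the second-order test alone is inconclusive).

Compute the Hessian H = grad^2 f:
  H = [[5, 4], [4, 11]]
Verify stationarity: grad f(x*) = H x* + g = (0, 0).
Eigenvalues of H: 3, 13.
Both eigenvalues > 0, so H is positive definite -> x* is a strict local min.

min


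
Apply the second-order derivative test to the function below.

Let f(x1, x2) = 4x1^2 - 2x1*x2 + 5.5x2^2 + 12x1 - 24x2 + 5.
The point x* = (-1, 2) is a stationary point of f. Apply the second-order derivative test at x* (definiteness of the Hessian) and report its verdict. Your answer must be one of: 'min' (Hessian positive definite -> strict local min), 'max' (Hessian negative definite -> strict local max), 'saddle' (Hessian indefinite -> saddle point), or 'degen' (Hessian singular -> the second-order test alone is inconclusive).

Compute the Hessian H = grad^2 f:
  H = [[8, -2], [-2, 11]]
Verify stationarity: grad f(x*) = H x* + g = (0, 0).
Eigenvalues of H: 7, 12.
Both eigenvalues > 0, so H is positive definite -> x* is a strict local min.

min


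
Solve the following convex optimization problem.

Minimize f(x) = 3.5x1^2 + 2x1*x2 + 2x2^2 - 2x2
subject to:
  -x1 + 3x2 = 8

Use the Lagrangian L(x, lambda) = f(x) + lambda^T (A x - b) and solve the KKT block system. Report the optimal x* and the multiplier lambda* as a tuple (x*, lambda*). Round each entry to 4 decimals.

Form the Lagrangian:
  L(x, lambda) = (1/2) x^T Q x + c^T x + lambda^T (A x - b)
Stationarity (grad_x L = 0): Q x + c + A^T lambda = 0.
Primal feasibility: A x = b.

This gives the KKT block system:
  [ Q   A^T ] [ x     ]   [-c ]
  [ A    0  ] [ lambda ] = [ b ]

Solving the linear system:
  x*      = (-0.9367, 2.3544)
  lambda* = (-1.8481)
  f(x*)   = 5.038

x* = (-0.9367, 2.3544), lambda* = (-1.8481)


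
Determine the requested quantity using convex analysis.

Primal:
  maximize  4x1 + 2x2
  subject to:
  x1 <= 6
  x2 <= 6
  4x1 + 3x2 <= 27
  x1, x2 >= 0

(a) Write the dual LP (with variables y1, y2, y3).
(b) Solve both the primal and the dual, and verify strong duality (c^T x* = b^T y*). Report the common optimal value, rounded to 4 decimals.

The standard primal-dual pair for 'max c^T x s.t. A x <= b, x >= 0' is:
  Dual:  min b^T y  s.t.  A^T y >= c,  y >= 0.

So the dual LP is:
  minimize  6y1 + 6y2 + 27y3
  subject to:
    y1 + 4y3 >= 4
    y2 + 3y3 >= 2
    y1, y2, y3 >= 0

Solving the primal: x* = (6, 1).
  primal value c^T x* = 26.
Solving the dual: y* = (1.3333, 0, 0.6667).
  dual value b^T y* = 26.
Strong duality: c^T x* = b^T y*. Confirmed.

26


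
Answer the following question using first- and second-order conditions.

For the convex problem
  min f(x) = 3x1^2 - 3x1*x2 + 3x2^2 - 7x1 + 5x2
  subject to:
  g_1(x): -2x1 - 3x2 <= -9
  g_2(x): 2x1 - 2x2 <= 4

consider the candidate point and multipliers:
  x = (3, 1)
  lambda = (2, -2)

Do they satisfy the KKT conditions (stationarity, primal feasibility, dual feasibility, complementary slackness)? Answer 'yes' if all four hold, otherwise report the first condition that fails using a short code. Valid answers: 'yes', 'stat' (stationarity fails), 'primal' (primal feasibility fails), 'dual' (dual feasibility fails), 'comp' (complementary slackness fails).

Gradient of f: grad f(x) = Q x + c = (8, 2)
Constraint values g_i(x) = a_i^T x - b_i:
  g_1((3, 1)) = 0
  g_2((3, 1)) = 0
Stationarity residual: grad f(x) + sum_i lambda_i a_i = (0, 0)
  -> stationarity OK
Primal feasibility (all g_i <= 0): OK
Dual feasibility (all lambda_i >= 0): FAILS
Complementary slackness (lambda_i * g_i(x) = 0 for all i): OK

Verdict: the first failing condition is dual_feasibility -> dual.

dual


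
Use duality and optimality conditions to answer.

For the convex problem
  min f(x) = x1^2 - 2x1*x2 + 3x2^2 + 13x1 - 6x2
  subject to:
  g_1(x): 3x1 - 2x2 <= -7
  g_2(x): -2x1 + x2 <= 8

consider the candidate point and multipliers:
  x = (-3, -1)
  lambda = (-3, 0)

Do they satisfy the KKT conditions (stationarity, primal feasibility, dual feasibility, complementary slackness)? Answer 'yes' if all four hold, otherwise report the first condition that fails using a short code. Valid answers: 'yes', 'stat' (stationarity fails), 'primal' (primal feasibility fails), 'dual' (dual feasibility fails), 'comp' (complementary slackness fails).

Gradient of f: grad f(x) = Q x + c = (9, -6)
Constraint values g_i(x) = a_i^T x - b_i:
  g_1((-3, -1)) = 0
  g_2((-3, -1)) = -3
Stationarity residual: grad f(x) + sum_i lambda_i a_i = (0, 0)
  -> stationarity OK
Primal feasibility (all g_i <= 0): OK
Dual feasibility (all lambda_i >= 0): FAILS
Complementary slackness (lambda_i * g_i(x) = 0 for all i): OK

Verdict: the first failing condition is dual_feasibility -> dual.

dual


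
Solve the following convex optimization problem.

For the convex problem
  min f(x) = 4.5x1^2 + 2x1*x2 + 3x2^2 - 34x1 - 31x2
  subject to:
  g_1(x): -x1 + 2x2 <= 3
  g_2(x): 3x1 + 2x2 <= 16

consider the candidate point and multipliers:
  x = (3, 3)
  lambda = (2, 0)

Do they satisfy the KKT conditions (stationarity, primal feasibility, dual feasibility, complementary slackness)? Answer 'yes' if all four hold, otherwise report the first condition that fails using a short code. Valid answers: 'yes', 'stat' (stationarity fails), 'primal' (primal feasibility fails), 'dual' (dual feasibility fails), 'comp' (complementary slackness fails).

Gradient of f: grad f(x) = Q x + c = (-1, -7)
Constraint values g_i(x) = a_i^T x - b_i:
  g_1((3, 3)) = 0
  g_2((3, 3)) = -1
Stationarity residual: grad f(x) + sum_i lambda_i a_i = (-3, -3)
  -> stationarity FAILS
Primal feasibility (all g_i <= 0): OK
Dual feasibility (all lambda_i >= 0): OK
Complementary slackness (lambda_i * g_i(x) = 0 for all i): OK

Verdict: the first failing condition is stationarity -> stat.

stat


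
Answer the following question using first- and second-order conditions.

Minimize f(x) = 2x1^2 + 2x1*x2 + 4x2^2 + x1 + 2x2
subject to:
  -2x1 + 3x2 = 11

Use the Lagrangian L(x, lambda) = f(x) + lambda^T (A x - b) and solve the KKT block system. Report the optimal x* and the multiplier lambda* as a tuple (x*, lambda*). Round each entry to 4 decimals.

Form the Lagrangian:
  L(x, lambda) = (1/2) x^T Q x + c^T x + lambda^T (A x - b)
Stationarity (grad_x L = 0): Q x + c + A^T lambda = 0.
Primal feasibility: A x = b.

This gives the KKT block system:
  [ Q   A^T ] [ x     ]   [-c ]
  [ A    0  ] [ lambda ] = [ b ]

Solving the linear system:
  x*      = (-2.8587, 1.7609)
  lambda* = (-3.4565)
  f(x*)   = 19.3424

x* = (-2.8587, 1.7609), lambda* = (-3.4565)


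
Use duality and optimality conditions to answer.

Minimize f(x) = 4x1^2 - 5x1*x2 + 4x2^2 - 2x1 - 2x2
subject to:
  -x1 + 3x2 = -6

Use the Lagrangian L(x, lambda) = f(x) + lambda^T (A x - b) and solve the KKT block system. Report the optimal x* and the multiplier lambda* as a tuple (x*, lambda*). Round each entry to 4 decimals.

Form the Lagrangian:
  L(x, lambda) = (1/2) x^T Q x + c^T x + lambda^T (A x - b)
Stationarity (grad_x L = 0): Q x + c + A^T lambda = 0.
Primal feasibility: A x = b.

This gives the KKT block system:
  [ Q   A^T ] [ x     ]   [-c ]
  [ A    0  ] [ lambda ] = [ b ]

Solving the linear system:
  x*      = (-0.36, -2.12)
  lambda* = (5.72)
  f(x*)   = 19.64

x* = (-0.36, -2.12), lambda* = (5.72)


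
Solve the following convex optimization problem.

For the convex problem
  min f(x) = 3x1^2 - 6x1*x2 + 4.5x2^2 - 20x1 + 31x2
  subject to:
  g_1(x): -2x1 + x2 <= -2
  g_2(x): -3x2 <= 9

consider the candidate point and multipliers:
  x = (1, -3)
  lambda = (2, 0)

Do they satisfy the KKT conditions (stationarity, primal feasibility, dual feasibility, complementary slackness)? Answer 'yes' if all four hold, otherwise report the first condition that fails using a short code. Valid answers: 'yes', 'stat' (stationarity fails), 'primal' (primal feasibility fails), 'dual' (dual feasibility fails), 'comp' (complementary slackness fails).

Gradient of f: grad f(x) = Q x + c = (4, -2)
Constraint values g_i(x) = a_i^T x - b_i:
  g_1((1, -3)) = -3
  g_2((1, -3)) = 0
Stationarity residual: grad f(x) + sum_i lambda_i a_i = (0, 0)
  -> stationarity OK
Primal feasibility (all g_i <= 0): OK
Dual feasibility (all lambda_i >= 0): OK
Complementary slackness (lambda_i * g_i(x) = 0 for all i): FAILS

Verdict: the first failing condition is complementary_slackness -> comp.

comp


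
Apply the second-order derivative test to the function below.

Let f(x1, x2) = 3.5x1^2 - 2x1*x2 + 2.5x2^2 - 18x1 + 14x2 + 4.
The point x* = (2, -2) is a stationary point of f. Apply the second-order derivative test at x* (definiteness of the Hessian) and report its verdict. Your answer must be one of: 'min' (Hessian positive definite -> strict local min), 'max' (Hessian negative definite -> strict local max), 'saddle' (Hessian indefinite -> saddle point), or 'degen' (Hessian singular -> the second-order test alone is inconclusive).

Compute the Hessian H = grad^2 f:
  H = [[7, -2], [-2, 5]]
Verify stationarity: grad f(x*) = H x* + g = (0, 0).
Eigenvalues of H: 3.7639, 8.2361.
Both eigenvalues > 0, so H is positive definite -> x* is a strict local min.

min


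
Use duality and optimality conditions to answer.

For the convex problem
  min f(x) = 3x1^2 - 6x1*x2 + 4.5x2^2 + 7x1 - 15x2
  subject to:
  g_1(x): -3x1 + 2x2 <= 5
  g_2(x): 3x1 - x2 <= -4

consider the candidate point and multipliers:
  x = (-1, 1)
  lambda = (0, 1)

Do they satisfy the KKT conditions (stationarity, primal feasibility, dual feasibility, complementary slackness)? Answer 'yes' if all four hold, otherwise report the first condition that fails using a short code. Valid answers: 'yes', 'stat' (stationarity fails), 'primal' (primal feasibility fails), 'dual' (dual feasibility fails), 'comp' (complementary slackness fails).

Gradient of f: grad f(x) = Q x + c = (-5, 0)
Constraint values g_i(x) = a_i^T x - b_i:
  g_1((-1, 1)) = 0
  g_2((-1, 1)) = 0
Stationarity residual: grad f(x) + sum_i lambda_i a_i = (-2, -1)
  -> stationarity FAILS
Primal feasibility (all g_i <= 0): OK
Dual feasibility (all lambda_i >= 0): OK
Complementary slackness (lambda_i * g_i(x) = 0 for all i): OK

Verdict: the first failing condition is stationarity -> stat.

stat
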